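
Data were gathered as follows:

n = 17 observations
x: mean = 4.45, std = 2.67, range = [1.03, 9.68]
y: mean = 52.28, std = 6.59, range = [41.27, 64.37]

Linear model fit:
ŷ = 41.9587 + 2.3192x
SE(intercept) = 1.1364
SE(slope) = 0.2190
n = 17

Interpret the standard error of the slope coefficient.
SE(β̂₁) = 0.2190 is the estimated standard deviation of the slope estimate across repeated samples; relative to β̂₁ = 2.3192 that is 9.4%, a precise estimate.

SE(β̂₁) = s / √Sxx, where s is the residual standard deviation and Sxx = Σ(x − x̄)². It is the yardstick for how far β̂₁ = 2.3192 could plausibly be from the true slope.

Relative precision:
- SE / |β̂₁| = 0.2190 / 2.3192 = 9.4%
- Rule of thumb (under 20%: precise; 20% to under 50%: moderately precise; 50% or more: imprecise) → precise

Rough 95% range (±2 SE): 2.3192 ± 0.4380 → (1.8812, 2.7572).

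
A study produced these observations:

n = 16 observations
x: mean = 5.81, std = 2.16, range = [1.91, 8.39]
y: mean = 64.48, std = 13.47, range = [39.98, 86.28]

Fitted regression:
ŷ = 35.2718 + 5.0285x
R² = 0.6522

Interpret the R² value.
The model explains 65.22% of the variance in y (R² = 0.6522), leaving 34.78% unexplained; the fit is moderate.

The coefficient of determination R² is the fraction of the total variation in y that the fitted line accounts for.

Here R² = 0.6522:
- Explained: 65.22% of the variation in y
- Unexplained (residual): 100% − 65.22% = 34.78%
- Rule of thumb (below 0.3 weak; 0.3 to below 0.7 moderate; 0.7 and above strong) → moderate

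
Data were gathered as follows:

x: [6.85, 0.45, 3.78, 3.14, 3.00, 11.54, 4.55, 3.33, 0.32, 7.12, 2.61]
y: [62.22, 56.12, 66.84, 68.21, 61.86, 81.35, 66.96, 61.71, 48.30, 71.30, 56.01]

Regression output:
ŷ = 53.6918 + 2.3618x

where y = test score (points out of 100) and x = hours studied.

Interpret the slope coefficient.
For each additional hour of study time, predicted test score increases by approximately 2.3618 points.

The slope coefficient β₁ = 2.3618 represents the marginal effect of study time on test score.

Interpretation:
- Study time up by 1 hour → predicted test score increases by 2.3618 points
- The effect is assumed constant over the observed range of x (linearity)
- The slope describes association in these data, not necessarily a causal effect

The intercept β₀ = 53.6918 is the predicted test score when study time = 0.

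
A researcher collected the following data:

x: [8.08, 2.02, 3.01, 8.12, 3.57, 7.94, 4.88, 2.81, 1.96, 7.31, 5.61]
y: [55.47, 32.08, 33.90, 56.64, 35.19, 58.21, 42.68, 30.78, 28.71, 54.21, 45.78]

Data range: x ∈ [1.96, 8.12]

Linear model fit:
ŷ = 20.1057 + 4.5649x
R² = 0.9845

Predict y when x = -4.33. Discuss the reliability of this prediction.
ŷ = 0.3397, but this is extrapolation (below the data range [1.96, 8.12]) and may be unreliable.

Prediction calculation:
ŷ = 20.1057 + 4.5649 × (-4.33)
ŷ = 0.3397

Reliability:
- Data range: x ∈ [1.96, 8.12]
- Prediction point: x = -4.33 is 6.29 units below the observed range → this is EXTRAPOLATION, not interpolation

Why that matters here:
- R² describes fit only over the sampled x values; it says nothing about behaviour beyond them
- There are no observations near this x to validate the fitted line there
- The standard error of prediction grows with (x − x̄)², and x = -4.33 is far from x̄ = 5.03

The R² = 0.9845 only validates the fit within [1.96, 8.12]; treat ŷ = 0.3397 with caution.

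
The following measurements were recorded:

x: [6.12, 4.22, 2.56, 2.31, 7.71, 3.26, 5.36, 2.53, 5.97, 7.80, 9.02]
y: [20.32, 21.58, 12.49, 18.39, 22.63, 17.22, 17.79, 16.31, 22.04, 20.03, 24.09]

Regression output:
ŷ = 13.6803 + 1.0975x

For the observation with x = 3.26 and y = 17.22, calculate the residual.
Residual = -0.0382

The residual is the difference between the actual value and the predicted value:

Residual = y - ŷ

Step 1: Calculate predicted value
ŷ = 13.6803 + 1.0975 × 3.26
ŷ = 17.2582

Step 2: Calculate residual
Residual = 17.22 - 17.2582
Residual = -0.0382

The residual is negative, so the observed y = 17.22 sits below the regression line (the line overestimates it by 0.0382).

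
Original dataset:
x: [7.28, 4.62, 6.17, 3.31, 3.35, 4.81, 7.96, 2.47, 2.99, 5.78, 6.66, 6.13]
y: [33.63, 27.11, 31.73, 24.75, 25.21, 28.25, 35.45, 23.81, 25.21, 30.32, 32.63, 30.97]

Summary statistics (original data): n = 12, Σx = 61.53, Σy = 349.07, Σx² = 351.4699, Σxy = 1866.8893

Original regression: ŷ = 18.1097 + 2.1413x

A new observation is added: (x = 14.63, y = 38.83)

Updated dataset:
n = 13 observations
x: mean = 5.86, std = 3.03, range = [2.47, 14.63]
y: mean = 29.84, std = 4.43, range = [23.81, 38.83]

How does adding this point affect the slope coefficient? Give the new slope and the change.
Adding the point moves β₁ from 2.1413 to 1.3616, i.e. it decreases by 0.7797 (-36.4%).

x = 14.63 lies well outside the original x-range [2.47, 7.96] (x̄ ≈ 5.13), so this observation has high leverage and can move the slope substantially.

Step 1: Update the sums with the new point (n goes from 12 to 13)
Σx  = 61.53 + 14.63 = 76.16
Σy  = 349.07 + 38.83 = 387.90
Σx² = 351.4699 + 14.63² = 351.4699 + 214.0369 = 565.5068
Σxy = 1866.8893 + 14.63×38.83 = 1866.8893 + 568.0829 = 2434.9722

Step 2: Recompute the slope with b₁ = (nΣxy − ΣxΣy) / (nΣx² − (Σx)²)
Numerator   = 13×2434.9722 − 76.16×387.90 = 31654.6386 − 29542.4640 = 2112.1746
Denominator = 13×565.5068 − 76.16² = 7351.5884 − 5800.3456 = 1551.2428
b₁(new) = 2112.1746 / 1551.2428 = 1.3616

(Same formula on the original sums: (12×1866.8893 − 61.53×349.07) / (12×351.4699 − 61.53²) = 924.3945 / 431.6979 = 2.1413, matching the given fit.)

Step 3: Change in slope
Δβ₁ = 1.3616 − 2.1413 = -0.7797
Relative change = -0.7797 / 2.1413 × 100% = -36.4%
→ the slope decreases when the point is added.

A high-leverage point only changes the slope if it is off the original line; here y = 38.83 is below the original trend, so the slope decreases.
In practice: check such a point for data-entry or measurement error; refit with and without it and report both if conclusions differ.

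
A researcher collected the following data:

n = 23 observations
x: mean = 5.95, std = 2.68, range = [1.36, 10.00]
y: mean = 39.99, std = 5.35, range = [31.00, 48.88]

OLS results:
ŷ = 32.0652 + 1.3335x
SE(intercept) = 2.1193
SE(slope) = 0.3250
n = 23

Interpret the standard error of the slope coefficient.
SE(slope) = 0.3250 measures the uncertainty in the estimated slope. The coefficient is estimated with moderate precision (SE/|β̂₁| = 24.4%).

SE(β̂₁) = 0.3250 says: if we drew many samples of n = 23 from the same population and refit each time, the fitted slopes would scatter with a standard deviation of roughly 0.3250 around the true β₁.

Relative precision:
- SE / |β̂₁| = 0.3250 / 1.3335 = 24.4%
- Rule of thumb (under 20%: precise; 20% to under 50%: moderately precise; 50% or more: imprecise) → moderately precise

Link to interval estimation: a confidence interval for β₁ is β̂₁ ± t* × 0.3250, so SE sets the half-width per unit of t*.

What drives SE(β̂₁): larger n (here n = 23) → smaller SE; wider spread of x values → smaller SE.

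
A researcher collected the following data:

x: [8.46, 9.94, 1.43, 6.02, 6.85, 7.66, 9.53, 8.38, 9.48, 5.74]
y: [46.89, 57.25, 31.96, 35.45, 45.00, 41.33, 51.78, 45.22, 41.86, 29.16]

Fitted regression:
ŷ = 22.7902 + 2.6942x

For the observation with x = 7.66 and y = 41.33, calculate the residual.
Residual = -2.0978

The residual is the difference between the actual value and the predicted value:

Residual = y - ŷ

Step 1: Calculate predicted value
ŷ = 22.7902 + 2.6942 × 7.66
ŷ = 43.4278

Step 2: Calculate residual
Residual = 41.33 - 43.4278
Residual = -2.0978

Sign check: y < ŷ, so the point is below the line and the fit overestimates here.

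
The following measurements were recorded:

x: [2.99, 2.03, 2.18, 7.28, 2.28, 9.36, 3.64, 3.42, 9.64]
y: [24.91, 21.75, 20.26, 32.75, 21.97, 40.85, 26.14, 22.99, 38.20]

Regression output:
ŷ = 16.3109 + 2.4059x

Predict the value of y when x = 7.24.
ŷ = 33.7296

x = 7.24 lies inside the observed range [2.03, 9.64], so the fitted equation applies directly:

ŷ = 16.3109 + 2.4059 × 7.24
ŷ = 16.3109 + 17.4187
ŷ = 33.7296

This is a point prediction; actual observations scatter around it by roughly the residual standard deviation.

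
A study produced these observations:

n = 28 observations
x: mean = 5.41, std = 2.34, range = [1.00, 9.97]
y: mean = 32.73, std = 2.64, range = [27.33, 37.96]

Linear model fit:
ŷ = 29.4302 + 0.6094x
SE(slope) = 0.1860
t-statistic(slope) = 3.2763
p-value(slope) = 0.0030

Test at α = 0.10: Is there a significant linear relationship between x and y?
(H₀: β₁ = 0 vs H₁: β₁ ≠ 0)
Since p-value = 0.0030 < α = 0.10, reject H₀ — the slope is significantly different from 0.

Hypothesis test for the slope coefficient:

H₀: β₁ = 0 (no linear relationship)
H₁: β₁ ≠ 0 (linear relationship exists)

Test statistic: t = β̂₁ / SE(β̂₁) = 0.6094 / 0.1860 = 3.2763

With df = 26, the two-sided p-value for |t| = 3.2763 is 0.0030.

Decision rule: reject H₀ if p-value < α.
p-value = 0.0030 < α = 0.10 → reject H₀.

Conclusion: the linear association between x and y is significant at the 10% level.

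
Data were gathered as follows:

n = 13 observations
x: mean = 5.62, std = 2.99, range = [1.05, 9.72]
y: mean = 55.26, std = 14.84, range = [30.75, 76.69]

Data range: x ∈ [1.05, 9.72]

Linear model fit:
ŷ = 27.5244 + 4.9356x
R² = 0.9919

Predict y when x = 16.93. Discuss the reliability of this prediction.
ŷ = 111.0841 (extrapolation — x = 16.93 lies outside [1.05, 9.72], so reliability is low).

Prediction calculation:
ŷ = 27.5244 + 4.9356 × 16.93
ŷ = 111.0841

Reliability:
- Data range: x ∈ [1.05, 9.72]
- Prediction point: x = 16.93 is 7.21 units above the observed range → this is EXTRAPOLATION, not interpolation

Why that matters here:
- There are no observations near this x to validate the fitted line there
- The linear relationship may not hold outside the observed range
- R² describes fit only over the sampled x values; it says nothing about behaviour beyond them

Report the number if required, but flag clearly that it is an extrapolation.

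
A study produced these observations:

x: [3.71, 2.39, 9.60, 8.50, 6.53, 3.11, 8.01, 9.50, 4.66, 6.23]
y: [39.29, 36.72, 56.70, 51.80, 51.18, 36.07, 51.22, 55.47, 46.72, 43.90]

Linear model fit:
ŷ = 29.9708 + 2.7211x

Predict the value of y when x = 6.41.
ŷ = 47.4131

To predict y for x = 6.41, substitute into the regression equation:

ŷ = 29.9708 + 2.7211 × 6.41
ŷ = 29.9708 + 17.4423
ŷ = 47.4131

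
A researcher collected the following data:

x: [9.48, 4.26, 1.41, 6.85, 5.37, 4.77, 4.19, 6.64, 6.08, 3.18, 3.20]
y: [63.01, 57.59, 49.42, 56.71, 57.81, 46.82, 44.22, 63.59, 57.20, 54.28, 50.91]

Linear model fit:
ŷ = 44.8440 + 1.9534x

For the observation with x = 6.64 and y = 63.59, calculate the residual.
Residual = 5.7754

The residual is the difference between the actual value and the predicted value:

Residual = y - ŷ

Step 1: Calculate predicted value
ŷ = 44.8440 + 1.9534 × 6.64
ŷ = 57.8146

Step 2: Calculate residual
Residual = 63.59 - 57.8146
Residual = 5.7754

Interpretation: the model underestimates the actual value by 5.7754 at this point (positive residual → observation lies above the fitted line).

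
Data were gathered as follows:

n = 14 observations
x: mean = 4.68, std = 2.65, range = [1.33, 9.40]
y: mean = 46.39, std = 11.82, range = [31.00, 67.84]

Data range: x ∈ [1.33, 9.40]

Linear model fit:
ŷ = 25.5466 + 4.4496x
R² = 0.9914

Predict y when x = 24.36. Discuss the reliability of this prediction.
The equation gives ŷ = 133.9389; however x = 24.36 is 14.96 units above the observed range, so this extrapolated value should not be trusted.

Prediction calculation:
ŷ = 25.5466 + 4.4496 × 24.36
ŷ = 133.9389

Reliability:
- Data range: x ∈ [1.33, 9.40]
- Prediction point: x = 24.36 is 14.96 units above the observed range → this is EXTRAPOLATION, not interpolation

Why that matters here:
- The standard error of prediction grows with (x − x̄)², and x = 24.36 is far from x̄ = 4.68
- There are no observations near this x to validate the fitted line there
- The linear relationship may not hold outside the observed range

The R² = 0.9914 only validates the fit within [1.33, 9.40]; treat ŷ = 133.9389 with caution.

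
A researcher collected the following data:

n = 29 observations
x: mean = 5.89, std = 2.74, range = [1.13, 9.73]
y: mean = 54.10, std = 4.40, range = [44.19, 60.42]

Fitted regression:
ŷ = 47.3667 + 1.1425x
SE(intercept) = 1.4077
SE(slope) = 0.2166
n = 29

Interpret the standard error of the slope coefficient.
The slope 1.1425 is pinned down to within about ±0.2166 (one SE) by these data — relative uncertainty 19.0%, i.e. precise.

SE(β̂₁) = 0.2166 says: if we drew many samples of n = 29 from the same population and refit each time, the fitted slopes would scatter with a standard deviation of roughly 0.2166 around the true β₁.

Relative precision:
- SE / |β̂₁| = 0.2166 / 1.1425 = 19.0%
- Rule of thumb (under 20%: precise; 20% to under 50%: moderately precise; 50% or more: imprecise) → precise

Rough 95% range (±2 SE): 1.1425 ± 0.4332 → (0.7093, 1.5757).

What drives SE(β̂₁): more residual scatter → larger SE.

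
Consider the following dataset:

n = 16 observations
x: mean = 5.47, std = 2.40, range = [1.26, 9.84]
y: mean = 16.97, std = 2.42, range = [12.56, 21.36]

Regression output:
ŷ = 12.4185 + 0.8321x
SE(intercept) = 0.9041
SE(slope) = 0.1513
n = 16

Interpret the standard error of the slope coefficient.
SE(slope) = 0.1513 measures the uncertainty in the estimated slope. The coefficient is estimated precisely (SE/|β̂₁| = 18.2%).

SE(β̂₁) = 0.1513 says: if we drew many samples of n = 16 from the same population and refit each time, the fitted slopes would scatter with a standard deviation of roughly 0.1513 around the true β₁.

Relative precision:
- SE / |β̂₁| = 0.1513 / 0.8321 = 18.2%
- Rule of thumb (under 20%: precise; 20% to under 50%: moderately precise; 50% or more: imprecise) → precise

Rough 95% range (±2 SE): 0.8321 ± 0.3026 → (0.5295, 1.1347).

What drives SE(β̂₁): more residual scatter → larger SE.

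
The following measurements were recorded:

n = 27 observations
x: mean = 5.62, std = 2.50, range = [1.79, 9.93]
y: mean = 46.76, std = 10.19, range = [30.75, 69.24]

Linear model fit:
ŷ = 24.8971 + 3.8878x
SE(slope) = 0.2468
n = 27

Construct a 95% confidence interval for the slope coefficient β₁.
The 95% CI for β₁ is (3.3795, 4.3961)

Confidence interval for the slope:

The 95% CI for β₁ is: β̂₁ ± t*(α/2, n-2) × SE(β̂₁)

Step 1: Find critical t-value
- Confidence level = 0.95
- Degrees of freedom = n - 2 = 27 - 2 = 25
- t*(α/2, 25) = 2.0595

Step 2: Calculate margin of error
Margin = 2.0595 × 0.2468 = 0.5083

Step 3: Construct interval
CI = 3.8878 ± 0.5083
CI = (3.3795, 4.3961)

Interpretation: intervals built this way capture the true β₁ in 95% of repeated samples; here the plausible range for the per-unit effect of x on y is 3.3795 to 4.3961.
Since 0 is outside the interval, a two-sided test at α = 0.05 would reject H₀: β₁ = 0.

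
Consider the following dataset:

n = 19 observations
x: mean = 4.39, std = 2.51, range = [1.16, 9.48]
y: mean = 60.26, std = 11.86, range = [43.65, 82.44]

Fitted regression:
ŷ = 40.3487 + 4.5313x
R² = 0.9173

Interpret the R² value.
The model explains 91.73% of the variance in y (R² = 0.9173), leaving 8.27% unexplained; the fit is strong.

The coefficient of determination R² is the fraction of the total variation in y that the fitted line accounts for.

Here R² = 0.9173:
- Explained: 91.73% of the variation in y
- Unexplained (residual): 100% − 91.73% = 8.27%
- Rule of thumb (below 0.3 weak; 0.3 to below 0.7 moderate; 0.7 and above strong) → strong

Calculation: R² = 1 − (SS_res / SS_tot), where SS_res is the sum of squared residuals and SS_tot the total sum of squares.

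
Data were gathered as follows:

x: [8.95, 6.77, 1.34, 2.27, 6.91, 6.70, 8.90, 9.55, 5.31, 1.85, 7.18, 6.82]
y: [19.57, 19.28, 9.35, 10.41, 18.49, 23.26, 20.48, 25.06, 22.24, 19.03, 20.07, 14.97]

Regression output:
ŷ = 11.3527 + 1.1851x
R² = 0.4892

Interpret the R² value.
About 48.92% of the variability in y is accounted for by the regression on x (R² = 0.4892) — a moderate linear fit.

R² (coefficient of determination) measures the proportion of variance in y explained by the regression model.

Here R² = 0.4892:
- Explained: 48.92% of the variation in y
- Unexplained (residual): 100% − 48.92% = 51.08%
- Rule of thumb (below 0.3 weak; 0.3 to below 0.7 moderate; 0.7 and above strong) → moderate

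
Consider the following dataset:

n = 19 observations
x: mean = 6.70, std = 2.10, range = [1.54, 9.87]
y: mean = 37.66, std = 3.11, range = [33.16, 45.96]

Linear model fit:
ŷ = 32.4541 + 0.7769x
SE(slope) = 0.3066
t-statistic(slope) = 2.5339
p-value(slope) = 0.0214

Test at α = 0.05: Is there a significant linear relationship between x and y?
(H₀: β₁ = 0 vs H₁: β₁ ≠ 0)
p-value = 0.0214 < α = 0.05, so we reject H₀. The relationship is significant.

Hypothesis test for the slope coefficient:

H₀: β₁ = 0 (no linear relationship)
H₁: β₁ ≠ 0 (linear relationship exists)

Test statistic: t = β̂₁ / SE(β̂₁) = 0.7769 / 0.3066 = 2.5339

With df = 17, the two-sided p-value for |t| = 2.5339 is 0.0214.

Decision rule: reject H₀ if p-value < α.
p-value = 0.0214 < α = 0.05 → reject H₀.

Conclusion: the linear association between x and y is significant at the 5% level.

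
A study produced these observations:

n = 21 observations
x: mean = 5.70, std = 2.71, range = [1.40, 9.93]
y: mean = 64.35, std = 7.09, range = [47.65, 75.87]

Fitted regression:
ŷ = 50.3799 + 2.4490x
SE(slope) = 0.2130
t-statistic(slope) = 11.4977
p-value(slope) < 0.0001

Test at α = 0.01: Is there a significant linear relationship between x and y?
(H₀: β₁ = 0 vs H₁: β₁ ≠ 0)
Since p-value < 0.0001 < α = 0.01, reject H₀ — the slope is significantly different from 0.

Hypothesis test for the slope coefficient:

H₀: β₁ = 0 (no linear relationship)
H₁: β₁ ≠ 0 (linear relationship exists)

Test statistic: t = β̂₁ / SE(β̂₁) = 2.4490 / 0.2130 = 11.4977

The p-value (<0.0001) is the probability, under H₀, of a t-statistic at least as extreme as |t| = 11.4977 (two-sided, df = n − 2 = 19).

Decision rule: reject H₀ if p-value < α.
p-value < 0.0001 < α = 0.01 → reject H₀.

Conclusion: the linear association between x and y is significant at the 1% level.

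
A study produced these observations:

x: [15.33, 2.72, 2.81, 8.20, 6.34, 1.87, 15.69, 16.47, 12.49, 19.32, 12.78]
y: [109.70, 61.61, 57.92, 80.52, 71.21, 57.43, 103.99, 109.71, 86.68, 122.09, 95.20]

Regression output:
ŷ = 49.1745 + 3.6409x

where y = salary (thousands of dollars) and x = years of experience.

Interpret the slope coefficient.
For each additional year of experience, predicted salary increases by approximately 3.6409 thousand dollars.

The slope β₁ = 3.6409 gives the rate at which the fitted salary changes with experience.

Interpretation:
- Experience up by 1 year → predicted salary increases by 3.6409 thousand dollars
- This is a linear approximation: the same per-unit change is assumed across the whole observed x range
- The slope describes association in these data, not necessarily a causal effect

(β₀ = 49.1745 is the fitted value at x = 0 and is not part of the slope interpretation.)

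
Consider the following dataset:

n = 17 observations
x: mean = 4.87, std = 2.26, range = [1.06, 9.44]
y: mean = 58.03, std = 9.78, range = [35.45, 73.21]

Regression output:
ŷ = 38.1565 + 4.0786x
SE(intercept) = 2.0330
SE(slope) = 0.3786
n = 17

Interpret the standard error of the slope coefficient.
The slope 4.0786 is pinned down to within about ±0.3786 (one SE) by these data — relative uncertainty 9.3%, i.e. precise.

SE(β̂₁) = s / √Sxx, where s is the residual standard deviation and Sxx = Σ(x − x̄)². It is the yardstick for how far β̂₁ = 4.0786 could plausibly be from the true slope.

Relative precision:
- SE / |β̂₁| = 0.3786 / 4.0786 = 9.3%
- Rule of thumb (under 20%: precise; 20% to under 50%: moderately precise; 50% or more: imprecise) → precise

Link to interval estimation: a confidence interval for β₁ is β̂₁ ± t* × 0.3786, so SE sets the half-width per unit of t*.

What drives SE(β̂₁): larger n (here n = 17) → smaller SE; more residual scatter → larger SE; wider spread of x values → smaller SE.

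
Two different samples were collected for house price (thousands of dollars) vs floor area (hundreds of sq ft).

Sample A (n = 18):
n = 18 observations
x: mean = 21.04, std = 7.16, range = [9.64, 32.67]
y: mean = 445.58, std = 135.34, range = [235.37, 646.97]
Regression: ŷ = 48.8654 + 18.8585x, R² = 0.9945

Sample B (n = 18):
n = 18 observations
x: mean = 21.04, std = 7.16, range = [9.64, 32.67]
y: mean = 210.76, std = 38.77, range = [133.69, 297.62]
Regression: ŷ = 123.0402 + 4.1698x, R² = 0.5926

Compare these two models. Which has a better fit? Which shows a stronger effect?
Model A has the better fit (R² = 0.9945 vs 0.5926). Model A shows the stronger effect (|β₁| = 18.8585 vs 4.1698).

Model Comparison:

Goodness of fit (R²):
- Model A: R² = 0.9945 → 99.45% of variance in house price explained
- Model B: R² = 0.5926 → 59.26% of variance in house price explained
- 0.9945 > 0.5926 → Model A has the better fit

Strength of effect — compare |β₁|:
- Model A: β₁ = 18.8585 → predicted house price rises 18.8585 thousand dollars per additional hundred sq ft of floor area
- Model B: β₁ = 4.1698 → predicted house price rises 4.1698 thousand dollars per additional hundred sq ft of floor area
- |18.8585| > |4.1698| → Model A shows the stronger marginal effect

Notes:
- A steeper slope doesn't make a better model if the scatter around the line is large.
- A better fit (higher R²) doesn't necessarily mean a more important relationship.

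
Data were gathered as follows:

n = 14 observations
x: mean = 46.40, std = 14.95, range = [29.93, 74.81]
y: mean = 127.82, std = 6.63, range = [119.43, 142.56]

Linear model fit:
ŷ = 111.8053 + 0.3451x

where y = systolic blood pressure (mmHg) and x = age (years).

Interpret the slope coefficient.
An increase of one year in age is associated with a 0.3451 mmHg increase in predicted blood pressure.

The slope β₁ = 0.3451 gives the rate at which the fitted blood pressure changes with age.

Interpretation:
- Age up by 1 year → predicted blood pressure increases by 0.3451 mmHg
- This is a linear approximation: the same per-unit change is assumed across the whole observed x range

(β₀ = 111.8053 is the fitted value at x = 0 and is not part of the slope interpretation.)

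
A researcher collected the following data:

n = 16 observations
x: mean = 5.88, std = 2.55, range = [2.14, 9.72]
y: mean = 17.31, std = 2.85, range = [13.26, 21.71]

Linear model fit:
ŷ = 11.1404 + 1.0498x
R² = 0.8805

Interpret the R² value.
The model explains 88.05% of the variance in y (R² = 0.8805), leaving 11.95% unexplained; the fit is strong.

R² = 1 − SS_res/SS_tot compares the residual scatter to the total scatter of y about its mean.

Here R² = 0.8805:
- Explained: 88.05% of the variation in y
- Unexplained (residual): 100% − 88.05% = 11.95%
- Rule of thumb (below 0.3 weak; 0.3 to below 0.7 moderate; 0.7 and above strong) → strong

Calculation: R² = 1 − (SS_res / SS_tot), where SS_res is the sum of squared residuals and SS_tot the total sum of squares.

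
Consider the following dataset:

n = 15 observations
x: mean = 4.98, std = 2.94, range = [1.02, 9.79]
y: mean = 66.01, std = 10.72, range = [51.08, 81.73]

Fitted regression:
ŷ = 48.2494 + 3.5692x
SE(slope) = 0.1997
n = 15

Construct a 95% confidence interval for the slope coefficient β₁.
The 95% CI for β₁ is (3.1378, 4.0006)

Confidence interval for the slope:

The 95% CI for β₁ is: β̂₁ ± t*(α/2, n-2) × SE(β̂₁)

Step 1: Find critical t-value
- Confidence level = 0.95
- Degrees of freedom = n - 2 = 15 - 2 = 13
- t*(α/2, 13) = 2.1604

Step 2: Calculate margin of error
Margin = 2.1604 × 0.1997 = 0.4314

Step 3: Construct interval
CI = 3.5692 ± 0.4314
CI = (3.1378, 4.0006)

Interpretation: intervals built this way capture the true β₁ in 95% of repeated samples; here the plausible range for the per-unit effect of x on y is 3.1378 to 4.0006.
Since 0 is outside the interval, a two-sided test at α = 0.05 would reject H₀: β₁ = 0.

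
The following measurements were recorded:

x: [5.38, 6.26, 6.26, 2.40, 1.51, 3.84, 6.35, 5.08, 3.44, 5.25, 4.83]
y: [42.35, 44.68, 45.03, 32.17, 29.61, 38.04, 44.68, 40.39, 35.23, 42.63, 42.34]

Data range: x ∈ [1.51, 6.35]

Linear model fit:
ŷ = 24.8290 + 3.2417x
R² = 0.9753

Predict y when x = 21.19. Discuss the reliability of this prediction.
ŷ = 93.5206 (extrapolation — x = 21.19 lies outside [1.51, 6.35], so reliability is low).

Prediction calculation:
ŷ = 24.8290 + 3.2417 × 21.19
ŷ = 93.5206

Reliability:
- Data range: x ∈ [1.51, 6.35]
- Prediction point: x = 21.19 is 14.84 units above the observed range → this is EXTRAPOLATION, not interpolation

Why that matters here:
- Real relationships often flatten, saturate, or turn nonlinear at extremes
- R² describes fit only over the sampled x values; it says nothing about behaviour beyond them
- The standard error of prediction grows with (x − x̄)², and x = 21.19 is far from x̄ = 4.60

A defensible statement: 'if the linear trend continued to x = 21.19, y would be about 93.5206' — the premise is untested.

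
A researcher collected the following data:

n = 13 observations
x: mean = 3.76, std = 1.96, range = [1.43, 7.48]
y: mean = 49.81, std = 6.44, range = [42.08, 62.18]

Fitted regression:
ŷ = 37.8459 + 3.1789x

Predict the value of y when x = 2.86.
ŷ = 46.9376

To predict y for x = 2.86, substitute into the regression equation:

ŷ = 37.8459 + 3.1789 × 2.86
ŷ = 37.8459 + 9.0917
ŷ = 46.9376

This is the fitted mean response at that x — an individual observation would come with a wider prediction interval.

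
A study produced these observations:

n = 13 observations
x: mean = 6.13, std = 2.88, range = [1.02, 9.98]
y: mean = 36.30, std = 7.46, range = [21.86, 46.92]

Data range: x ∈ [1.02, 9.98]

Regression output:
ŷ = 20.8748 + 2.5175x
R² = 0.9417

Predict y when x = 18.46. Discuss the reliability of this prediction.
The equation gives ŷ = 67.3479; however x = 18.46 is 8.48 units above the observed range, so this extrapolated value should not be trusted.

Prediction calculation:
ŷ = 20.8748 + 2.5175 × 18.46
ŷ = 67.3479

Reliability:
- Data range: x ∈ [1.02, 9.98]
- Prediction point: x = 18.46 is 8.48 units above the observed range → this is EXTRAPOLATION, not interpolation

Why that matters here:
- R² describes fit only over the sampled x values; it says nothing about behaviour beyond them
- The linear relationship may not hold outside the observed range
- Real relationships often flatten, saturate, or turn nonlinear at extremes

A defensible statement: 'if the linear trend continued to x = 18.46, y would be about 67.3479' — the premise is untested.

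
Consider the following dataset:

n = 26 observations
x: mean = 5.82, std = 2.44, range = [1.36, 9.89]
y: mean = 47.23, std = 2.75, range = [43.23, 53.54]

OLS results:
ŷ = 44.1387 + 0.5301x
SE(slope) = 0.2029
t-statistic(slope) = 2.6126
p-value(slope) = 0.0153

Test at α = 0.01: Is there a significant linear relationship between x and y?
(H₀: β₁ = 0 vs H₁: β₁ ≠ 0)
Since p-value = 0.0153 ≥ α = 0.01, fail to reject H₀ — the slope is not significantly different from 0.

Hypothesis test for the slope coefficient:

H₀: β₁ = 0 (no linear relationship)
H₁: β₁ ≠ 0 (linear relationship exists)

Test statistic: t = β̂₁ / SE(β̂₁) = 0.5301 / 0.2029 = 2.6126

p = 0.0153: how often a slope estimate this far from 0 (in SE units) would arise by chance if β₁ were truly 0.

Decision rule: reject H₀ if p-value < α.
p-value = 0.0153 ≥ α = 0.01 → fail to reject H₀.

At α = 0.01 the data do not provide convincing evidence of a nonzero slope.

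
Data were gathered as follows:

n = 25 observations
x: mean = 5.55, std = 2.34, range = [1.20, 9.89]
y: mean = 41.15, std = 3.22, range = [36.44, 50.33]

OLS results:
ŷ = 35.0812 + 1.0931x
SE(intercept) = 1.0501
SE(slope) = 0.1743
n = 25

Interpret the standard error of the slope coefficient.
SE(β̂₁) = 0.1743 is the estimated standard deviation of the slope estimate across repeated samples; relative to β̂₁ = 1.0931 that is 15.9%, a precise estimate.

SE(β̂₁) = 0.1743 says: if we drew many samples of n = 25 from the same population and refit each time, the fitted slopes would scatter with a standard deviation of roughly 0.1743 around the true β₁.

Relative precision:
- SE / |β̂₁| = 0.1743 / 1.0931 = 15.9%
- Rule of thumb (under 20%: precise; 20% to under 50%: moderately precise; 50% or more: imprecise) → precise

Link to interval estimation: a confidence interval for β₁ is β̂₁ ± t* × 0.1743, so SE sets the half-width per unit of t*.

What drives SE(β̂₁): more residual scatter → larger SE; wider spread of x values → smaller SE.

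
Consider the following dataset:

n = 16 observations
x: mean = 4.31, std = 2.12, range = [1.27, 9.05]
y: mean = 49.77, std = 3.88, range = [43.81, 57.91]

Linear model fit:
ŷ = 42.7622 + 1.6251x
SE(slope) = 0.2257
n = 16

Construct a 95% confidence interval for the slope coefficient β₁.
The 95% CI for β₁ is (1.1410, 2.1092)

Confidence interval for the slope:

The 95% CI for β₁ is: β̂₁ ± t*(α/2, n-2) × SE(β̂₁)

Step 1: Find critical t-value
- Confidence level = 0.95
- Degrees of freedom = n - 2 = 16 - 2 = 14
- t*(α/2, 14) = 2.1448

Step 2: Calculate margin of error
Margin = 2.1448 × 0.2257 = 0.4841

Step 3: Construct interval
CI = 1.6251 ± 0.4841
CI = (1.1410, 2.1092)

Interpretation: each one-unit increase in x is associated with a change in mean y of between 1.1410 and 2.1092, with 95% confidence.
Since 0 is outside the interval, a two-sided test at α = 0.05 would reject H₀: β₁ = 0.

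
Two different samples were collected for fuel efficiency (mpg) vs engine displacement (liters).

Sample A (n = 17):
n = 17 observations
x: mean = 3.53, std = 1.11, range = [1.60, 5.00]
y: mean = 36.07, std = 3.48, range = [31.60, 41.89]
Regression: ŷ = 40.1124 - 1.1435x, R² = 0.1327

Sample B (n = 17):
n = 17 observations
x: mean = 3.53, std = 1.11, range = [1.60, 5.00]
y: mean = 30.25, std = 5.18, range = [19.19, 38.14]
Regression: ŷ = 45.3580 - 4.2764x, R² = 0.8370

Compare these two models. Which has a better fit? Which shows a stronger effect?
Model B has the better fit (R² = 0.8370 vs 0.1327). Model B shows the stronger effect (|β₁| = 4.2764 vs 1.1435).

Model Comparison:

Which explains more variance? (R²)
- Model A: R² = 0.1327 → 13.27% of variance in fuel efficiency explained
- Model B: R² = 0.8370 → 83.70% of variance in fuel efficiency explained
- 0.8370 > 0.1327 → Model B has the better fit

Effect size (slope magnitude):
- Model A: β₁ = -1.1435 → predicted fuel efficiency falls 1.1435 mpg per additional liter of engine displacement
- Model B: β₁ = -4.2764 → predicted fuel efficiency falls 4.2764 mpg per additional liter of engine displacement
- |-1.1435| < |-4.2764| → Model B shows the stronger marginal effect

Notes:
- The two samples could reflect different populations, time periods, or measurement quality.
- A better fit (higher R²) doesn't necessarily mean a more important relationship.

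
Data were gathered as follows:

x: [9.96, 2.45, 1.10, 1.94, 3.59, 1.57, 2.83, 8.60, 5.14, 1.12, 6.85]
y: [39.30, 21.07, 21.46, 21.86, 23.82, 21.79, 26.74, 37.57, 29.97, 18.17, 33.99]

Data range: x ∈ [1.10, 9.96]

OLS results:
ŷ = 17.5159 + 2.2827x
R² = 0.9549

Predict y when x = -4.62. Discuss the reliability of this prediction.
The equation gives ŷ = 6.9698; however x = -4.62 is 5.72 units below the observed range, so this extrapolated value should not be trusted.

Prediction calculation:
ŷ = 17.5159 + 2.2827 × (-4.62)
ŷ = 6.9698

Reliability:
- Data range: x ∈ [1.10, 9.96]
- Prediction point: x = -4.62 is 5.72 units below the observed range → this is EXTRAPOLATION, not interpolation

Why that matters here:
- Real relationships often flatten, saturate, or turn nonlinear at extremes
- The standard error of prediction grows with (x − x̄)², and x = -4.62 is far from x̄ = 4.10

Report the number if required, but flag clearly that it is an extrapolation.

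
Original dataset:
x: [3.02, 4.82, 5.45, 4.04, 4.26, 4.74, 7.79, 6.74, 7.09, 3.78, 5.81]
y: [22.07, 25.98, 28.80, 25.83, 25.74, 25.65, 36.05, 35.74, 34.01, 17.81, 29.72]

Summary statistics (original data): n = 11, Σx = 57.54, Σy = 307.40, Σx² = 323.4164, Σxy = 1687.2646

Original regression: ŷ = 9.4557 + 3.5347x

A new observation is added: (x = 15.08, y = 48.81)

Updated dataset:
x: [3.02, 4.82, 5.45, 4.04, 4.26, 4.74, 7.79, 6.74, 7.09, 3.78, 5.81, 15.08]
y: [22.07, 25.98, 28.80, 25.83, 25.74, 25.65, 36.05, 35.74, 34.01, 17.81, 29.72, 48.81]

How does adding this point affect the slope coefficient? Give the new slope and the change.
Adding the point moves β₁ from 3.5347 to 2.4037, i.e. it decreases by 1.1310 (-32.0%).

The new point has HIGH LEVERAGE: x = 15.08 is far from the original mean x̄ = 57.54/11 ≈ 5.23 (original range [3.02, 7.79]).

Step 1: Update the sums with the new point (n goes from 11 to 12)
Σx  = 57.54 + 15.08 = 72.62
Σy  = 307.40 + 48.81 = 356.21
Σx² = 323.4164 + 15.08² = 323.4164 + 227.4064 = 550.8228
Σxy = 1687.2646 + 15.08×48.81 = 1687.2646 + 736.0548 = 2423.3194

Step 2: Recompute the slope with b₁ = (nΣxy − ΣxΣy) / (nΣx² − (Σx)²)
Numerator   = 12×2423.3194 − 72.62×356.21 = 29079.8328 − 25867.9702 = 3211.8626
Denominator = 12×550.8228 − 72.62² = 6609.8736 − 5273.6644 = 1336.2092
b₁(new) = 3211.8626 / 1336.2092 = 2.4037

(Same formula on the original sums: (11×1687.2646 − 57.54×307.40) / (11×323.4164 − 57.54²) = 872.1146 / 246.7288 = 3.5347, matching the given fit.)

Step 3: Change in slope
Δβ₁ = 2.4037 − 3.5347 = -1.1310
Relative change = -1.1310 / 3.5347 × 100% = -32.0%
→ the slope decreases when the point is added.

A high-leverage point only changes the slope if it is off the original line; here y = 48.81 is below the original trend, so the slope decreases.
In practice: check such a point for data-entry or measurement error; investigate whether it comes from the same population as the rest of the sample.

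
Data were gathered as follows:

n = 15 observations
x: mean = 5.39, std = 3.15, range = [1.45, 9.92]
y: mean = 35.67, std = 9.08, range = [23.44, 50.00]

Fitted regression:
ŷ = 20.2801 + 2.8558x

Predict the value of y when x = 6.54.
ŷ = 38.9570

x = 6.54 lies inside the observed range [1.45, 9.92], so the fitted equation applies directly:

ŷ = 20.2801 + 2.8558 × 6.54
ŷ = 20.2801 + 18.6769
ŷ = 38.9570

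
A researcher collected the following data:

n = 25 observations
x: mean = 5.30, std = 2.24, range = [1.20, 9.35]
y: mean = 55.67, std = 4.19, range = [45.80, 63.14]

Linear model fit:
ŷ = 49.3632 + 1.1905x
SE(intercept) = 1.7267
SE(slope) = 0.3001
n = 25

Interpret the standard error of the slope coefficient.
The slope 1.1905 is pinned down to within about ±0.3001 (one SE) by these data — relative uncertainty 25.2%, i.e. moderately precise.

SE(β̂₁) = 0.3001 says: if we drew many samples of n = 25 from the same population and refit each time, the fitted slopes would scatter with a standard deviation of roughly 0.3001 around the true β₁.

Relative precision:
- SE / |β̂₁| = 0.3001 / 1.1905 = 25.2%
- Rule of thumb (under 20%: precise; 20% to under 50%: moderately precise; 50% or more: imprecise) → moderately precise

Link to the t-test: t = β̂₁ / SE(β̂₁) = 1.1905 / 0.3001 = 3.9670, the statistic for H₀: β₁ = 0.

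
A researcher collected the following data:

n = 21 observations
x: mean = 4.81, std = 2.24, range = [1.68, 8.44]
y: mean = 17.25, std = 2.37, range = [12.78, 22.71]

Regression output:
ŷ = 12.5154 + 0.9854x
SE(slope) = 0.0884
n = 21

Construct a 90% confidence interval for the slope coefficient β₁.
The 90% CI for β₁ is (0.8325, 1.1383)

Confidence interval for the slope:

The 90% CI for β₁ is: β̂₁ ± t*(α/2, n-2) × SE(β̂₁)

Step 1: Find critical t-value
- Confidence level = 0.9
- Degrees of freedom = n - 2 = 21 - 2 = 19
- t*(α/2, 19) = 1.7291

Step 2: Calculate margin of error
Margin = 1.7291 × 0.0884 = 0.1529

Step 3: Construct interval
CI = 0.9854 ± 0.1529
CI = (0.8325, 1.1383)

Interpretation: intervals built this way capture the true β₁ in 90% of repeated samples; here the plausible range for the per-unit effect of x on y is 0.8325 to 1.1383.
The interval does not include 0, suggesting a significant linear relationship.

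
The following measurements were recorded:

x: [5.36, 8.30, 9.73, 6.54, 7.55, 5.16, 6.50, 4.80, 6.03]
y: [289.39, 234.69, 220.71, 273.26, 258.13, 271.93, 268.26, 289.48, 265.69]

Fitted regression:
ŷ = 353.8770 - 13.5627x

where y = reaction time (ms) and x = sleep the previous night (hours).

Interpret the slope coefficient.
For each additional hour of sleep, predicted reaction time decreases by approximately 13.5627 ms.

The slope β₁ = -13.5627 gives the rate at which the fitted reaction time changes with sleep.

Interpretation:
- Sleep up by 1 hour → predicted reaction time decreases by 13.5627 ms
- This is a linear approximation: the same per-unit change is assumed across the whole observed x range
- The slope describes association in these data, not necessarily a causal effect

(β₀ = 353.8770 is the fitted value at x = 0 and is not part of the slope interpretation.)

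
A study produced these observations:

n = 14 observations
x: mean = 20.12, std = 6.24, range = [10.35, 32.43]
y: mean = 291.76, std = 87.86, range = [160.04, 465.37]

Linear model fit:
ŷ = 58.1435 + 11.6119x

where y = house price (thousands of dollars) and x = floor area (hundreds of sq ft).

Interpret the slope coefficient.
An increase of one hundred sq ft in floor area is associated with a 11.6119 thousand dollars increase in predicted house price.

β₁ = 11.6119 is the change in predicted house price (thousand dollars) per additional hundred sq ft of floor area.

Interpretation:
- Floor area up by 1 hundred sq ft → predicted house price increases by 11.6119 thousand dollars
- The effect is assumed constant over the observed range of x (linearity)

(β₀ = 58.1435 is the fitted value at x = 0 and is not part of the slope interpretation.)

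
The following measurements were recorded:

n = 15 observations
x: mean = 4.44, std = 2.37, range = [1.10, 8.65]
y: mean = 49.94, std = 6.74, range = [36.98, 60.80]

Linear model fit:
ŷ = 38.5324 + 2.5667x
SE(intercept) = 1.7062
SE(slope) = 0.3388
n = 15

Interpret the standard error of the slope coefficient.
SE(slope) = 0.3388 measures the uncertainty in the estimated slope. The coefficient is estimated precisely (SE/|β̂₁| = 13.2%).

SE(β̂₁) = s / √Sxx, where s is the residual standard deviation and Sxx = Σ(x − x̄)². It is the yardstick for how far β̂₁ = 2.5667 could plausibly be from the true slope.

Relative precision:
- SE / |β̂₁| = 0.3388 / 2.5667 = 13.2%
- Rule of thumb (under 20%: precise; 20% to under 50%: moderately precise; 50% or more: imprecise) → precise

Rough 95% range (±2 SE): 2.5667 ± 0.6776 → (1.8891, 3.2443).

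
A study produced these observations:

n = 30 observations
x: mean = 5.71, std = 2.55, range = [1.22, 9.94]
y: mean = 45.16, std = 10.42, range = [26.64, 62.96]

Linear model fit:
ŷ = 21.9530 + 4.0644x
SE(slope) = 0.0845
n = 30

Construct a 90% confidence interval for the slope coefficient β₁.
The 90% CI for β₁ is (3.9207, 4.2081)

Confidence interval for the slope:

The 90% CI for β₁ is: β̂₁ ± t*(α/2, n-2) × SE(β̂₁)

Step 1: Find critical t-value
- Confidence level = 0.9
- Degrees of freedom = n - 2 = 30 - 2 = 28
- t*(α/2, 28) = 1.7011

Step 2: Calculate margin of error
Margin = 1.7011 × 0.0845 = 0.1437

Step 3: Construct interval
CI = 4.0644 ± 0.1437
CI = (3.9207, 4.2081)

Interpretation: We are 90% confident that the true slope β₁ lies between 3.9207 and 4.2081.
The interval does not include 0, suggesting a significant linear relationship.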